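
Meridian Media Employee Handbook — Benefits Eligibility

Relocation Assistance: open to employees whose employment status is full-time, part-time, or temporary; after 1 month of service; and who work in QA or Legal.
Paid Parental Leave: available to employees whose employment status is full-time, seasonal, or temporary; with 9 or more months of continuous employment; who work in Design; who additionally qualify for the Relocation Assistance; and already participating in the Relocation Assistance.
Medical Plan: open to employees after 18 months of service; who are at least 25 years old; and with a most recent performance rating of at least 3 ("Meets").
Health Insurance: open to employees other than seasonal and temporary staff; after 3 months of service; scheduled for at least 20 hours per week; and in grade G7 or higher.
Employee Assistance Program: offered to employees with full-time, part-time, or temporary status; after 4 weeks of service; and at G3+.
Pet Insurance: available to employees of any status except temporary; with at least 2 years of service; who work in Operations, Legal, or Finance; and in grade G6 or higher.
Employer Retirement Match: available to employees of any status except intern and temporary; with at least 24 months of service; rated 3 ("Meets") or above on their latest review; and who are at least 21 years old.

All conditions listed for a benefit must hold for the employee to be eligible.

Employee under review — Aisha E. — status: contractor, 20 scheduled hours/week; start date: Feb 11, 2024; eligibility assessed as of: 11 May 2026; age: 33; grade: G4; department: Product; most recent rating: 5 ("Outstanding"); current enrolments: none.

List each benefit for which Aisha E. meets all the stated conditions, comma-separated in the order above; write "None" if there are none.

Service from Feb 11, 2024 to 11 May 2026: 820 days.
Relocation Assistance — status contractor ✗ (requires full-time, part-time, or temporary) → not eligible.
Paid Parental Leave — status contractor ✗ (requires full-time, seasonal, or temporary) → not eligible.
Medical Plan — service 820 days ≥ 18 months (≈540 days) ✓; age 33 ≥ 25 ✓; rating 5 ≥ 3 ✓ → eligible.
Health Insurance — status contractor ✓ (not excluded); service 820 days ≥ 3 months (≈90 days) ✓; 20 hrs/wk ≥ 20 ✓; grade G4 < G7 ✗ → not eligible.
Employee Assistance Program — status contractor ✗ (requires full-time, part-time, or temporary) → not eligible.
Pet Insurance — status contractor ✓ (not excluded); service 820 days ≥ 2 years (≈730 days) ✓; dept Product ✗ → not eligible.
Employer Retirement Match — status contractor ✓ (not excluded); service 820 days ≥ 24 months (≈720 days) ✓; rating 5 ≥ 3 ✓; age 33 ≥ 21 ✓ → eligible.

Medical Plan, Employer Retirement Match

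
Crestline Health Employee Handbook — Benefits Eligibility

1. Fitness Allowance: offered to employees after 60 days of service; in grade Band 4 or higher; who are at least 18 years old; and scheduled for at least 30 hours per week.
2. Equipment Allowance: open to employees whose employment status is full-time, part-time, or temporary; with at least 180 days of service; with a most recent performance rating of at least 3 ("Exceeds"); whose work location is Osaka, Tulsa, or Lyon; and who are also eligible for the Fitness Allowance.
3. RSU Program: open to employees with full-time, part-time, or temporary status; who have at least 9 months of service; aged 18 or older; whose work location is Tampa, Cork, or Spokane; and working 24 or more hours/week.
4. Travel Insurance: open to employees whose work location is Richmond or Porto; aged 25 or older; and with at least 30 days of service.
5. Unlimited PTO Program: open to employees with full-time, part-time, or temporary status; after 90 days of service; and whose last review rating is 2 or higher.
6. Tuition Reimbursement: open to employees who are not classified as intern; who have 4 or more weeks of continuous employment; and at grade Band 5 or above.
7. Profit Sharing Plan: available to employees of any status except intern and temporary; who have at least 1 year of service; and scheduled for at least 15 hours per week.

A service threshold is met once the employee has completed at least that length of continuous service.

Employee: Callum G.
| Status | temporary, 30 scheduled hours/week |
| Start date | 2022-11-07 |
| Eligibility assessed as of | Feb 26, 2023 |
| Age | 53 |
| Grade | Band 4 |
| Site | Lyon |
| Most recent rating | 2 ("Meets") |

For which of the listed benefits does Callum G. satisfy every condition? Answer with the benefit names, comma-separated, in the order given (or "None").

Fitness Allowance, Unlimited PTO Program

Service from 2022-11-07 to Feb 26, 2023: 111 days.
Fitness Allowance — service 111 days ≥ 60 days ✓; grade Band 4 ≥ Band 4 ✓; age 53 ≥ 18 ✓; 30 hrs/wk ≥ 30 ✓ → eligible.
Equipment Allowance — status temporary ✓; service 111 days < 180 days ✗ → not eligible.
RSU Program — status temporary ✓; service 111 days < 9 months (≈270 days) ✗ → not eligible.
Travel Insurance — site Lyon ✗ (not Richmond or Porto) → not eligible.
Unlimited PTO Program — status temporary ✓; service 111 days ≥ 90 days ✓; rating 2 ≥ 2 ✓ → eligible.
Tuition Reimbursement — status temporary ✓ (not excluded); service 111 days ≥ 4 weeks (≈28 days) ✓; grade Band 4 < Band 5 ✗ → not eligible.
Profit Sharing Plan — status temporary ✗ (excluded) → not eligible.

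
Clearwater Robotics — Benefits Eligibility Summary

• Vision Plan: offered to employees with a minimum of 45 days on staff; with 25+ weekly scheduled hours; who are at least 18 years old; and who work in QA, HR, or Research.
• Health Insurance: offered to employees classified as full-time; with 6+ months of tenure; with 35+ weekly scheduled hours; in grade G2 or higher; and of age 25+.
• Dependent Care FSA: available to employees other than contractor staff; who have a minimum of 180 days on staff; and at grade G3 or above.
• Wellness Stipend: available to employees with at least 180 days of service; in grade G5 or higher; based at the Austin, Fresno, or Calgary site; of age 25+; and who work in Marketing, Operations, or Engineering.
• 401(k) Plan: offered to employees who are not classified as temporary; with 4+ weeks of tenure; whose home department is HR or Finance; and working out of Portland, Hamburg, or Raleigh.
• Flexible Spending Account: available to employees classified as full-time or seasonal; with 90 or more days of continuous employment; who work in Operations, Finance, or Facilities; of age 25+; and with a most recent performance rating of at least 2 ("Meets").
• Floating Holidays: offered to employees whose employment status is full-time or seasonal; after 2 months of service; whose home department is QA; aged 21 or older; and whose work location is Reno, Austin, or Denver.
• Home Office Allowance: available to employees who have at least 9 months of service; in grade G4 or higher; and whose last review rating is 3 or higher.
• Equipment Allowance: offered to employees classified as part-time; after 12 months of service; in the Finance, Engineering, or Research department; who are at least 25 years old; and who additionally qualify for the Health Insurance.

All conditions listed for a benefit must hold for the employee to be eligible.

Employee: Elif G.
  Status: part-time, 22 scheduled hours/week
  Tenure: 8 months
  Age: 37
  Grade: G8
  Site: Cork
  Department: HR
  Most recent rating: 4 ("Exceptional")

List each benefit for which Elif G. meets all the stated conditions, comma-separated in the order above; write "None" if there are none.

Vision Plan — service 8 months ≥ 45 days ✓; 22 hrs/wk < 25 ✗ → not eligible.
Health Insurance — status part-time ✗ (requires full-time) → not eligible.
Dependent Care FSA — status part-time ✓ (not excluded); service 8 months ≥ 180 days ✓; grade G8 ≥ G3 ✓ → eligible.
Wellness Stipend — service 8 months ≥ 180 days ✓; grade G8 ≥ G5 ✓; site Cork ✗ (not Austin, Fresno, or Calgary) → not eligible.
401(k) Plan — status part-time ✓ (not excluded); service 8 months ≥ 4 weeks (≈28 days) ✓; dept HR ✓; site Cork ✗ (not Portland, Hamburg, or Raleigh) → not eligible.
Flexible Spending Account — status part-time ✗ (requires full-time or seasonal) → not eligible.
Floating Holidays — status part-time ✗ (requires full-time or seasonal) → not eligible.
Home Office Allowance — service 8 months < 9 months ✗ → not eligible.
Equipment Allowance — status part-time ✓; service 8 months < 12 months ✗ → not eligible.

Dependent Care FSA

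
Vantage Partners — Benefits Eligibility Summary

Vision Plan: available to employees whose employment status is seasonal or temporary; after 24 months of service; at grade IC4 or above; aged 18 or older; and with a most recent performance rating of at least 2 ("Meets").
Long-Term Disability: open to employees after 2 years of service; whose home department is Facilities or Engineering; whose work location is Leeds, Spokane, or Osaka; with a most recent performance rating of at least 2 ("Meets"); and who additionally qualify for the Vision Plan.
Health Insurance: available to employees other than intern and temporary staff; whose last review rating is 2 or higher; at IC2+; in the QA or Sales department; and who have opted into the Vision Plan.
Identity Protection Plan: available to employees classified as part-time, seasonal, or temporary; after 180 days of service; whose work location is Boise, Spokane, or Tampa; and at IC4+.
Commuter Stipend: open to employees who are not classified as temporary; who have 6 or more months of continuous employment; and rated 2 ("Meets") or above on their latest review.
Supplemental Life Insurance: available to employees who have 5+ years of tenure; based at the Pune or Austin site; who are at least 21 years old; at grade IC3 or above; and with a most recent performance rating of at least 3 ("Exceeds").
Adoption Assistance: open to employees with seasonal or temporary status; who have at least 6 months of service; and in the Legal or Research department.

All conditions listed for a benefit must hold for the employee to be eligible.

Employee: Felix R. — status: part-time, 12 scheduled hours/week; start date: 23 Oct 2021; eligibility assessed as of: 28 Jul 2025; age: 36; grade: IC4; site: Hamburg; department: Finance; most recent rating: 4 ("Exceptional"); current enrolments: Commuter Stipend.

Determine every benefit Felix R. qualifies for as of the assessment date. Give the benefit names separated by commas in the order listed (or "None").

Service from 23 Oct 2021 to 28 Jul 2025: 1374 days.
Vision Plan — status part-time ✗ (requires seasonal or temporary) → not eligible.
Long-Term Disability — service 1374 days ≥ 2 years (≈730 days) ✓; dept Finance ✗ → not eligible.
Health Insurance — status part-time ✓ (not excluded); rating 4 ≥ 2 ✓; grade IC4 ≥ IC2 ✓; dept Finance ✗ → not eligible.
Identity Protection Plan — status part-time ✓; service 1374 days ≥ 180 days ✓; site Hamburg ✗ (not Boise, Spokane, or Tampa) → not eligible.
Commuter Stipend — status part-time ✓ (not excluded); service 1374 days ≥ 6 months (≈180 days) ✓; rating 4 ≥ 2 ✓ → eligible.
Supplemental Life Insurance — service 1374 days < 5 years (≈1825 days) ✗ → not eligible.
Adoption Assistance — status part-time ✗ (requires seasonal or temporary) → not eligible.

Commuter Stipend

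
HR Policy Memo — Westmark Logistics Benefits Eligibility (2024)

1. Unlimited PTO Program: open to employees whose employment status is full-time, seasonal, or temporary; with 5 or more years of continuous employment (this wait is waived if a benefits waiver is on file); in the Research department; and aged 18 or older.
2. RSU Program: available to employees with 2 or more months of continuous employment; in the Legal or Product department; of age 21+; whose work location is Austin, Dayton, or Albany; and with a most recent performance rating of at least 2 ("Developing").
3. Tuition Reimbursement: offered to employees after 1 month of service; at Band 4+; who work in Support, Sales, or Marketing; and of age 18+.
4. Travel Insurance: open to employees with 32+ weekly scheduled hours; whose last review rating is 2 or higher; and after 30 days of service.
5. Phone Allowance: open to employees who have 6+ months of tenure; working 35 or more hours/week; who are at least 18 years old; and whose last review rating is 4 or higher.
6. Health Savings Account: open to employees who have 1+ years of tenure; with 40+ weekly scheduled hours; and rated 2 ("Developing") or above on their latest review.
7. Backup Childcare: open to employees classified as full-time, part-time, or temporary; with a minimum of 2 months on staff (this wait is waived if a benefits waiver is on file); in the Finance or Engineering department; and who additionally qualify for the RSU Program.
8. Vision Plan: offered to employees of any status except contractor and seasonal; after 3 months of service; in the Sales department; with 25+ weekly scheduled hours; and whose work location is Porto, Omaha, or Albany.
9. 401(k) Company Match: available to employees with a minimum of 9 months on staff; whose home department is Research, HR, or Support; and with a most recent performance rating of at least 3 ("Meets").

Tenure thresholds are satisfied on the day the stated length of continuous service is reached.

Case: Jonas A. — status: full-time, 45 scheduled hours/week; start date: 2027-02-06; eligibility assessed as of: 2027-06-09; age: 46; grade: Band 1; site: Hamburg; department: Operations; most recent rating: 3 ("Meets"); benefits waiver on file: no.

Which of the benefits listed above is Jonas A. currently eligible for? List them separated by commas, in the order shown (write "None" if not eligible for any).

Service from 2027-02-06 to 2027-06-09: 123 days.
Unlimited PTO Program — status full-time ✓; no waiver, service 123 days < 5 years (≈1825 days) ✗ → not eligible.
RSU Program — service 123 days ≥ 2 months (≈60 days) ✓; dept Operations ✗ → not eligible.
Tuition Reimbursement — service 123 days ≥ 1 month (≈30 days) ✓; grade Band 1 < Band 4 ✗ → not eligible.
Travel Insurance — 45 hrs/wk ≥ 32 ✓; rating 3 ≥ 2 ✓; service 123 days ≥ 30 days ✓ → eligible.
Phone Allowance — service 123 days < 6 months (≈180 days) ✗ → not eligible.
Health Savings Account — service 123 days < 1 year (≈365 days) ✗ → not eligible.
Backup Childcare — status full-time ✓; no waiver, service 123 days ≥ 2 months (≈60 days) ✓; dept Operations ✗ → not eligible.
Vision Plan — status full-time ✓ (not excluded); service 123 days ≥ 3 months (≈90 days) ✓; dept Operations ✗ → not eligible.
401(k) Company Match — service 123 days < 9 months (≈270 days) ✗ → not eligible.

Travel Insurance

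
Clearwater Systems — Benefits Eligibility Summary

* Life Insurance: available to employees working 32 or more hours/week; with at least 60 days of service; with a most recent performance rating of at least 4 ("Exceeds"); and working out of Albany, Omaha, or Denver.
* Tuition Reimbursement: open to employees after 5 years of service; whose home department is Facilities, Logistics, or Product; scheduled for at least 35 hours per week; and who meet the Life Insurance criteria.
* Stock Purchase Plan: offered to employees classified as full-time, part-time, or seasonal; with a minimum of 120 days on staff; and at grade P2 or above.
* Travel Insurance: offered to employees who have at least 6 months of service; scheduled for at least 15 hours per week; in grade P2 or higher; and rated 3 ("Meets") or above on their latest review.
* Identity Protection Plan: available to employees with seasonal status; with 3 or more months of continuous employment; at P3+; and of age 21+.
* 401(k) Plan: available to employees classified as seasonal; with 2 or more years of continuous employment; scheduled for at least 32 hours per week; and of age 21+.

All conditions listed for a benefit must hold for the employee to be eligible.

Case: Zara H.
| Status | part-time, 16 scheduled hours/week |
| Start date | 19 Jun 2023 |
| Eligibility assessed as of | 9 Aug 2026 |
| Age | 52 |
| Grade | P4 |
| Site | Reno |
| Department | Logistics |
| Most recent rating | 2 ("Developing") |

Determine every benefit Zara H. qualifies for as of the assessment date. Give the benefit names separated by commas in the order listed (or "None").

Stock Purchase Plan

Service from 19 Jun 2023 to 9 Aug 2026: 1147 days.
Life Insurance — 16 hrs/wk < 32 ✗ → not eligible.
Tuition Reimbursement — service 1147 days < 5 years (≈1825 days) ✗ → not eligible.
Stock Purchase Plan — status part-time ✓; service 1147 days ≥ 120 days ✓; grade P4 ≥ P2 ✓ → eligible.
Travel Insurance — service 1147 days ≥ 6 months (≈180 days) ✓; 16 hrs/wk ≥ 15 ✓; grade P4 ≥ P2 ✓; rating 2 < 3 ✗ → not eligible.
Identity Protection Plan — status part-time ✗ (requires seasonal) → not eligible.
401(k) Plan — status part-time ✗ (requires seasonal) → not eligible.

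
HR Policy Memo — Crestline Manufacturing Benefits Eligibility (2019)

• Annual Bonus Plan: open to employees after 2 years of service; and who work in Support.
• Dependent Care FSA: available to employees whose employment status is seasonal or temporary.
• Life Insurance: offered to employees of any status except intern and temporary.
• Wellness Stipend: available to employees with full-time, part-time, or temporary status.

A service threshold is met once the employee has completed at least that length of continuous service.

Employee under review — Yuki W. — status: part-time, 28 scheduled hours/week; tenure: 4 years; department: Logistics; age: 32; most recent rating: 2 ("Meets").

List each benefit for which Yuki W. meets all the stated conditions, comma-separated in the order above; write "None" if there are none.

Annual Bonus Plan — service 4 years ≥ 2 years ✓; dept Logistics ✗ → not eligible.
Dependent Care FSA — status part-time ✗ (requires seasonal or temporary) → not eligible.
Life Insurance — status part-time ✓ (not excluded) → eligible.
Wellness Stipend — status part-time ✓ → eligible.

Life Insurance, Wellness Stipend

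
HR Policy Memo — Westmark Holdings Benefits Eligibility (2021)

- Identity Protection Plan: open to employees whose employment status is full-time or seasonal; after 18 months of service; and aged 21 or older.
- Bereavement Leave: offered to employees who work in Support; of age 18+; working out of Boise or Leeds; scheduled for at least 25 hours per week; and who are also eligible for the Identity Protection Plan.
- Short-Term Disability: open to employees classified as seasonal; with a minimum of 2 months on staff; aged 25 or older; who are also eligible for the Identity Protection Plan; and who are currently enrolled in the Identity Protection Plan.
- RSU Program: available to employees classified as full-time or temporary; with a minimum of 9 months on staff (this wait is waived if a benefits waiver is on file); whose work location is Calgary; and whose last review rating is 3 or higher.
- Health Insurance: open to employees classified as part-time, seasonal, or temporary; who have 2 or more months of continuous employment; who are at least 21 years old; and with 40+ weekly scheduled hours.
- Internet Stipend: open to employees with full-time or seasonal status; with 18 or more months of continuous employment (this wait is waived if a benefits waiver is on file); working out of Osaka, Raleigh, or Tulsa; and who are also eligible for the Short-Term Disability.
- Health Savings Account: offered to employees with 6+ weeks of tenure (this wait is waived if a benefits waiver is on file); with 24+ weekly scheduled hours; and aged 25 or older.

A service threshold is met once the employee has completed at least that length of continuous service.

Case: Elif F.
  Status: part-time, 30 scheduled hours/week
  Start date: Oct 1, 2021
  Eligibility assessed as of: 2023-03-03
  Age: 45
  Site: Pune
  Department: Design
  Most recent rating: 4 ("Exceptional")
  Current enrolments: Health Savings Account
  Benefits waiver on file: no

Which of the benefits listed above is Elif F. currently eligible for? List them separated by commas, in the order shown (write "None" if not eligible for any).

Service from Oct 1, 2021 to 2023-03-03: 518 days.
Identity Protection Plan — status part-time ✗ (requires full-time or seasonal) → not eligible.
Bereavement Leave — dept Design ✗ → not eligible.
Short-Term Disability — status part-time ✗ (requires seasonal) → not eligible.
RSU Program — status part-time ✗ (requires full-time or temporary) → not eligible.
Health Insurance — status part-time ✓; service 518 days ≥ 2 months (≈60 days) ✓; age 45 ≥ 21 ✓; 30 hrs/wk < 40 ✗ → not eligible.
Internet Stipend — status part-time ✗ (requires full-time or seasonal) → not eligible.
Health Savings Account — no waiver, service 518 days ≥ 6 weeks (≈42 days) ✓; 30 hrs/wk ≥ 24 ✓; age 45 ≥ 25 ✓ → eligible.

Health Savings Account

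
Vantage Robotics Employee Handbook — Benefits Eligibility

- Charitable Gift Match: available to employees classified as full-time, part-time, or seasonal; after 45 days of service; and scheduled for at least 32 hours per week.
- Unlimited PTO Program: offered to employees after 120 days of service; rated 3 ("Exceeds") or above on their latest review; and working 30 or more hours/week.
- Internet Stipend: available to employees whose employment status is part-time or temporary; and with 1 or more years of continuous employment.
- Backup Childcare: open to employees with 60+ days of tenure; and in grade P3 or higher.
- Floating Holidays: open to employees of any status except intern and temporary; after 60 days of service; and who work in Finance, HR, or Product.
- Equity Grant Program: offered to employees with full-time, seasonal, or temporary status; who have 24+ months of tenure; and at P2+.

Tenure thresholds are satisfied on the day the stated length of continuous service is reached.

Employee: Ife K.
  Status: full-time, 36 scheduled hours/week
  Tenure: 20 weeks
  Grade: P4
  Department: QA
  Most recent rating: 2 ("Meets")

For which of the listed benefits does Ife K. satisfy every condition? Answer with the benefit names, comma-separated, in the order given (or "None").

Charitable Gift Match, Backup Childcare

Charitable Gift Match — status full-time ✓; service 20 weeks ≥ 45 days ✓; 36 hrs/wk ≥ 32 ✓ → eligible.
Unlimited PTO Program — service 20 weeks ≥ 120 days ✓; rating 2 < 3 ✗ → not eligible.
Internet Stipend — status full-time ✗ (requires part-time or temporary) → not eligible.
Backup Childcare — service 20 weeks ≥ 60 days ✓; grade P4 ≥ P3 ✓ → eligible.
Floating Holidays — status full-time ✓ (not excluded); service 20 weeks ≥ 60 days ✓; dept QA ✗ → not eligible.
Equity Grant Program — status full-time ✓; service 20 weeks < 24 months (≈720 days) ✗ → not eligible.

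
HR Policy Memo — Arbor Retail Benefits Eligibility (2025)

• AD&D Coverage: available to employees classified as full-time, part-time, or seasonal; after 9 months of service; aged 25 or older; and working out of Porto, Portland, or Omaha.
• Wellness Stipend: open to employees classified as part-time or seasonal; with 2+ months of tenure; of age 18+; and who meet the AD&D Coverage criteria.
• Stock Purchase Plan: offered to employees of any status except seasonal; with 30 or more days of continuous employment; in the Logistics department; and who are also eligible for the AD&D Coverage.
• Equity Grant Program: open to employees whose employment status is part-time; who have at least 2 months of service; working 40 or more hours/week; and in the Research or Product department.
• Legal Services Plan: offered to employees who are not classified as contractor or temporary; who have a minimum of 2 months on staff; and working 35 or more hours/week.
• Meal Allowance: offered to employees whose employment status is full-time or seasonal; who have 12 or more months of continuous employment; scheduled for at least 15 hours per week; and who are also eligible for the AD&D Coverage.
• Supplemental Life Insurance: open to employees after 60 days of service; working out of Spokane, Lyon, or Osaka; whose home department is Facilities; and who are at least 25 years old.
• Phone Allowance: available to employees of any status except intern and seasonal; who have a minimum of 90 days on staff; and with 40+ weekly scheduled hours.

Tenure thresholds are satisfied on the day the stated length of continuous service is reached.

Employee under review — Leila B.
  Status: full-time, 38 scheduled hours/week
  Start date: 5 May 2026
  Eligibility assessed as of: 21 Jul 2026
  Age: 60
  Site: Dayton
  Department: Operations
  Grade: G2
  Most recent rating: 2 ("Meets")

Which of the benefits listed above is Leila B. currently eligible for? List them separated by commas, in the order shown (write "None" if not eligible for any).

Service from 5 May 2026 to 21 Jul 2026: 77 days.
AD&D Coverage — status full-time ✓; service 77 days < 9 months (≈270 days) ✗ → not eligible.
Wellness Stipend — status full-time ✗ (requires part-time or seasonal) → not eligible.
Stock Purchase Plan — status full-time ✓ (not excluded); service 77 days ≥ 30 days ✓; dept Operations ✗ → not eligible.
Equity Grant Program — status full-time ✗ (requires part-time) → not eligible.
Legal Services Plan — status full-time ✓ (not excluded); service 77 days ≥ 2 months (≈60 days) ✓; 38 hrs/wk ≥ 35 ✓ → eligible.
Meal Allowance — status full-time ✓; service 77 days < 12 months (≈360 days) ✗ → not eligible.
Supplemental Life Insurance — service 77 days ≥ 60 days ✓; site Dayton ✗ (not Spokane, Lyon, or Osaka) → not eligible.
Phone Allowance — status full-time ✓ (not excluded); service 77 days < 90 days ✗ → not eligible.

Legal Services Plan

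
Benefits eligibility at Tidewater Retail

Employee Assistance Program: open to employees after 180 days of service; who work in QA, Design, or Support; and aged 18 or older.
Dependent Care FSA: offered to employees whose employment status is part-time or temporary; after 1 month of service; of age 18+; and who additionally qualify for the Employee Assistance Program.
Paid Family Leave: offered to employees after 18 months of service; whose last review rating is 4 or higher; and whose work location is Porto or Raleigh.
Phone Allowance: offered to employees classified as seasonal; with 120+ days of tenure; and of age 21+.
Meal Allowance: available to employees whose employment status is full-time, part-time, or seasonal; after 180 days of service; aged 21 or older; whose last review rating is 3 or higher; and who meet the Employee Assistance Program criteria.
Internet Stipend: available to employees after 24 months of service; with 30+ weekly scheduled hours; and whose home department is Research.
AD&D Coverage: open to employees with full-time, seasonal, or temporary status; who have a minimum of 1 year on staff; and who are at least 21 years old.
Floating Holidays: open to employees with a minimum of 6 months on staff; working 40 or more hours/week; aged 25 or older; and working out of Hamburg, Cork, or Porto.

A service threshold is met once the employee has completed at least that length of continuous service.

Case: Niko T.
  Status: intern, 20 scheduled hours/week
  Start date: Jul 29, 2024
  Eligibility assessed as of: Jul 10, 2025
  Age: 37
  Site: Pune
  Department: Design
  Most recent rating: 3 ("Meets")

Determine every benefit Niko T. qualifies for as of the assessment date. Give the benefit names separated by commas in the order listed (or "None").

Employee Assistance Program

Service from Jul 29, 2024 to Jul 10, 2025: 346 days.
Employee Assistance Program — service 346 days ≥ 180 days ✓; dept Design ✓; age 37 ≥ 18 ✓ → eligible.
Dependent Care FSA — status intern ✗ (requires part-time or temporary) → not eligible.
Paid Family Leave — service 346 days < 18 months (≈540 days) ✗ → not eligible.
Phone Allowance — status intern ✗ (requires seasonal) → not eligible.
Meal Allowance — status intern ✗ (requires full-time, part-time, or seasonal) → not eligible.
Internet Stipend — service 346 days < 24 months (≈720 days) ✗ → not eligible.
AD&D Coverage — status intern ✗ (requires full-time, seasonal, or temporary) → not eligible.
Floating Holidays — service 346 days ≥ 6 months (≈180 days) ✓; 20 hrs/wk < 40 ✗ → not eligible.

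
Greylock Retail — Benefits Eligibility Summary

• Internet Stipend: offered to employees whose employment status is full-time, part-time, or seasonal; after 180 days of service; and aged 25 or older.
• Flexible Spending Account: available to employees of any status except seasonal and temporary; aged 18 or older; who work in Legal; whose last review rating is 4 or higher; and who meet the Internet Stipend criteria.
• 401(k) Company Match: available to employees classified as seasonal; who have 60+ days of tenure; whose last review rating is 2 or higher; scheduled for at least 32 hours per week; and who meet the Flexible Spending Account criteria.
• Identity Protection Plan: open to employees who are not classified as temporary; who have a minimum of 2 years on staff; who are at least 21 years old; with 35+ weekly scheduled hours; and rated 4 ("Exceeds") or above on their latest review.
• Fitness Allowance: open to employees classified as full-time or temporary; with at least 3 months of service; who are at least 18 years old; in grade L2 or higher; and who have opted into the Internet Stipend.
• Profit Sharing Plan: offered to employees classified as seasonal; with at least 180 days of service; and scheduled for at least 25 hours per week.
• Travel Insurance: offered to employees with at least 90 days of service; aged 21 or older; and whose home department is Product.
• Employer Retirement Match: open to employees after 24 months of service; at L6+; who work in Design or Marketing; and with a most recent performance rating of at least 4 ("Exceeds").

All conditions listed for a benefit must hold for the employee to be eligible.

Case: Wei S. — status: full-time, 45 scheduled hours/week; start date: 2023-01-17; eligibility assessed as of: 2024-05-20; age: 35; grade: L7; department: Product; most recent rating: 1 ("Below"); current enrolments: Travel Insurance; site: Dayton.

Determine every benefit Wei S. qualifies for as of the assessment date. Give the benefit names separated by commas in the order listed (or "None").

Internet Stipend, Travel Insurance

Service from 2023-01-17 to 2024-05-20: 489 days.
Internet Stipend — status full-time ✓; service 489 days ≥ 180 days ✓; age 35 ≥ 25 ✓ → eligible.
Flexible Spending Account — status full-time ✓ (not excluded); age 35 ≥ 18 ✓; dept Product ✗ → not eligible.
401(k) Company Match — status full-time ✗ (requires seasonal) → not eligible.
Identity Protection Plan — status full-time ✓ (not excluded); service 489 days < 2 years (≈730 days) ✗ → not eligible.
Fitness Allowance — status full-time ✓; service 489 days ≥ 3 months (≈90 days) ✓; age 35 ≥ 18 ✓; grade L7 ≥ L2 ✓; not enrolled in Internet Stipend ✗ → not eligible.
Profit Sharing Plan — status full-time ✗ (requires seasonal) → not eligible.
Travel Insurance — service 489 days ≥ 90 days ✓; age 35 ≥ 21 ✓; dept Product ✓ → eligible.
Employer Retirement Match — service 489 days < 24 months (≈720 days) ✗ → not eligible.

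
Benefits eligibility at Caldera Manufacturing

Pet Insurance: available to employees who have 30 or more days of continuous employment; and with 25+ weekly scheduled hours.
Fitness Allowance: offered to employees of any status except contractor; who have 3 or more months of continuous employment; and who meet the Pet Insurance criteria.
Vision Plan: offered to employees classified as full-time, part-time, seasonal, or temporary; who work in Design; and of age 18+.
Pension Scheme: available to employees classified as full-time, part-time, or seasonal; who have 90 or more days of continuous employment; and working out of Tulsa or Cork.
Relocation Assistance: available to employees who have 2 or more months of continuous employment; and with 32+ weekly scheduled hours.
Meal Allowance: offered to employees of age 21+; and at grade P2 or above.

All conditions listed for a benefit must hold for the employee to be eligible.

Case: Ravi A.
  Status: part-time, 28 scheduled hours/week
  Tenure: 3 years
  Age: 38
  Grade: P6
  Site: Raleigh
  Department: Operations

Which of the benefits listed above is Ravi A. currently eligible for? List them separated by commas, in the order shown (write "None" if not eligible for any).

Pet Insurance, Fitness Allowance, Meal Allowance

Pet Insurance — service 3 years ≥ 30 days ✓; 28 hrs/wk ≥ 25 ✓ → eligible.
Fitness Allowance — status part-time ✓ (not excluded); service 3 years ≥ 3 months (≈90 days) ✓; eligible for Pet Insurance ✓ → eligible.
Vision Plan — status part-time ✓; dept Operations ✗ → not eligible.
Pension Scheme — status part-time ✓; service 3 years ≥ 90 days ✓; site Raleigh ✗ (not Tulsa or Cork) → not eligible.
Relocation Assistance — service 3 years ≥ 2 months (≈60 days) ✓; 28 hrs/wk < 32 ✗ → not eligible.
Meal Allowance — age 38 ≥ 21 ✓; grade P6 ≥ P2 ✓ → eligible.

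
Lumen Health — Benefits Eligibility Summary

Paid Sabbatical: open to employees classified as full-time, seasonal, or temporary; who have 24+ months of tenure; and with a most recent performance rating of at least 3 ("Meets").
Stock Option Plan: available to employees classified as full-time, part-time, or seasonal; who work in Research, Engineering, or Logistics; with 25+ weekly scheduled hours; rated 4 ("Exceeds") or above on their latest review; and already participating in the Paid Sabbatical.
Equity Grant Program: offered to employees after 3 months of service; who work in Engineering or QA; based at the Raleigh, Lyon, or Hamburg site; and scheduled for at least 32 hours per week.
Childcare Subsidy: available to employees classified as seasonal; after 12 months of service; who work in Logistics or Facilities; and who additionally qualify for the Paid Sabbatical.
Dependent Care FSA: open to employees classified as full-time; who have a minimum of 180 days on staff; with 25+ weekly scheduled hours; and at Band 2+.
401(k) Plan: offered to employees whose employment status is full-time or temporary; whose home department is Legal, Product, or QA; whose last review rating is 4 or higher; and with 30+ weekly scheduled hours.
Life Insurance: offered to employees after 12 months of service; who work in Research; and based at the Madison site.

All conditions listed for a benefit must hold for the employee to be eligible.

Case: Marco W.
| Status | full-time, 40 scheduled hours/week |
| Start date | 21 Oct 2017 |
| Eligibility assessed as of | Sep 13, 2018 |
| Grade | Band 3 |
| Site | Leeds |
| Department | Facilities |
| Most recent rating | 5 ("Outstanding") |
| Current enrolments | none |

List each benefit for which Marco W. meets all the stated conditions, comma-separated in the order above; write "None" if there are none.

Service from 21 Oct 2017 to Sep 13, 2018: 327 days.
Paid Sabbatical — status full-time ✓; service 327 days < 24 months (≈720 days) ✗ → not eligible.
Stock Option Plan — status full-time ✓; dept Facilities ✗ → not eligible.
Equity Grant Program — service 327 days ≥ 3 months (≈90 days) ✓; dept Facilities ✗ → not eligible.
Childcare Subsidy — status full-time ✗ (requires seasonal) → not eligible.
Dependent Care FSA — status full-time ✓; service 327 days ≥ 180 days ✓; 40 hrs/wk ≥ 25 ✓; grade Band 3 ≥ Band 2 ✓ → eligible.
401(k) Plan — status full-time ✓; dept Facilities ✗ → not eligible.
Life Insurance — service 327 days < 12 months (≈360 days) ✗ → not eligible.

Dependent Care FSA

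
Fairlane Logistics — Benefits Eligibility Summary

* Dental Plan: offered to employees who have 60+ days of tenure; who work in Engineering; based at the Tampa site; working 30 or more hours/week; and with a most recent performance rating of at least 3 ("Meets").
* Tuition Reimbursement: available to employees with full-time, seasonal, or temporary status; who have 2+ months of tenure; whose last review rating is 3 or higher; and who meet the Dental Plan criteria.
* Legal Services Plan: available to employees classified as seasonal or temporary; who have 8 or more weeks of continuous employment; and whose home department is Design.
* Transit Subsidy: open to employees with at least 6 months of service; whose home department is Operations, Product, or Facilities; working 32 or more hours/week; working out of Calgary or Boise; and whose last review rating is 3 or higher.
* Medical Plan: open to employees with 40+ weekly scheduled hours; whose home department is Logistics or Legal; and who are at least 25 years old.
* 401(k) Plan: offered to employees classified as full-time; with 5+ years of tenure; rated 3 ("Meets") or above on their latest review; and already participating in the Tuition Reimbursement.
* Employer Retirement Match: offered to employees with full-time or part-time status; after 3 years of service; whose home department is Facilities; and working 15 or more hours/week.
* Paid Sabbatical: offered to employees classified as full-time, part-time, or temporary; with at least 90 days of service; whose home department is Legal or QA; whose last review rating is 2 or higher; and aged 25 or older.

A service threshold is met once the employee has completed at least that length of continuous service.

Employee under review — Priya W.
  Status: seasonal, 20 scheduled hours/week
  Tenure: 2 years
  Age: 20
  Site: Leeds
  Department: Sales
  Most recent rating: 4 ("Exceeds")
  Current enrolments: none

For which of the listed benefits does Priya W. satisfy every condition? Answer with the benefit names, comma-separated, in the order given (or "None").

Dental Plan — service 2 years ≥ 60 days ✓; dept Sales ✗ → not eligible.
Tuition Reimbursement — status seasonal ✓; service 2 years ≥ 2 months (≈60 days) ✓; rating 4 ≥ 3 ✓; not eligible for Dental Plan ✗ → not eligible.
Legal Services Plan — status seasonal ✓; service 2 years ≥ 8 weeks (≈56 days) ✓; dept Sales ✗ → not eligible.
Transit Subsidy — service 2 years ≥ 6 months (≈180 days) ✓; dept Sales ✗ → not eligible.
Medical Plan — 20 hrs/wk < 40 ✗ → not eligible.
401(k) Plan — status seasonal ✗ (requires full-time) → not eligible.
Employer Retirement Match — status seasonal ✗ (requires full-time or part-time) → not eligible.
Paid Sabbatical — status seasonal ✗ (requires full-time, part-time, or temporary) → not eligible.

None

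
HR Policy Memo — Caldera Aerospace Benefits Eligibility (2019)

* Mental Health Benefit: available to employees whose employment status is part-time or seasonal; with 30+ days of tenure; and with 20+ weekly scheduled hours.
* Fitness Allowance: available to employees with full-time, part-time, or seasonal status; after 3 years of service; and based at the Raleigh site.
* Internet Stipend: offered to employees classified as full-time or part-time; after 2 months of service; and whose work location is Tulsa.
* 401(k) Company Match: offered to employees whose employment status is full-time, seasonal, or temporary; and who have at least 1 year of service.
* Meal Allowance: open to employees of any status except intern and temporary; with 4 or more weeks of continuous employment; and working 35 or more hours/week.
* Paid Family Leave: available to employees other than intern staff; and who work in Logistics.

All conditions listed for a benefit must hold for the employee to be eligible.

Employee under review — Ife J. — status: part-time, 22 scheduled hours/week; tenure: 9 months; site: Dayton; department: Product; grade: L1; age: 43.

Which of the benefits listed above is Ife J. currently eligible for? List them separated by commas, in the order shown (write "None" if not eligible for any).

Mental Health Benefit

Mental Health Benefit — status part-time ✓; service 9 months ≥ 30 days ✓; 22 hrs/wk ≥ 20 ✓ → eligible.
Fitness Allowance — status part-time ✓; service 9 months < 3 years (≈1095 days) ✗ → not eligible.
Internet Stipend — status part-time ✓; service 9 months ≥ 2 months ✓; site Dayton ✗ (not Tulsa) → not eligible.
401(k) Company Match — status part-time ✗ (requires full-time, seasonal, or temporary) → not eligible.
Meal Allowance — status part-time ✓ (not excluded); service 9 months ≥ 4 weeks (≈28 days) ✓; 22 hrs/wk < 35 ✗ → not eligible.
Paid Family Leave — status part-time ✓ (not excluded); dept Product ✗ → not eligible.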